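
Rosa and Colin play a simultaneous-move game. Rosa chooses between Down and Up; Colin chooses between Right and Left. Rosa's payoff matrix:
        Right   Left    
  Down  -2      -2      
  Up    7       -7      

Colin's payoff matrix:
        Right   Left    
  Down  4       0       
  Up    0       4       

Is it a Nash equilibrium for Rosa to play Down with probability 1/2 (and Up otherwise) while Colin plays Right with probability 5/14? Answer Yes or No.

Yes

Check Colin's indifference given Rosa's mix p = 1/2:
  payoff from Right = 2; payoff from Left = 2 — equal.
Check Rosa's indifference given Colin's mix q = 5/14:
  payoff from Down = -2; payoff from Up = -2 — equal.
Both players are indifferent, so neither can profitably deviate.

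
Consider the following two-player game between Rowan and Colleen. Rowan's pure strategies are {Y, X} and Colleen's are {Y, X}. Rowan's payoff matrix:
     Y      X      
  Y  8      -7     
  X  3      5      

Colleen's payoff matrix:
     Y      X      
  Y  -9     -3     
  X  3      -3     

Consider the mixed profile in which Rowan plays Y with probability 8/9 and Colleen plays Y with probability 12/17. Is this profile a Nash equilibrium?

Given Rowan's mix p = 8/9, Colleen's payoff from Y is -23/3 but from X is -3. Colleen strictly prefers X, so Colleen would not mix.
So the proposed profile is not a Nash equilibrium.

No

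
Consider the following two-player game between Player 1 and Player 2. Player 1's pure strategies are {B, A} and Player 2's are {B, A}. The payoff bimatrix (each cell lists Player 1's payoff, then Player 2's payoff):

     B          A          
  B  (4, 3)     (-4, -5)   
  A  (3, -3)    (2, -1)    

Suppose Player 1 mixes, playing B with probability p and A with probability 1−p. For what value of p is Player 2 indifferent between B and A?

Set Player 2's expected payoff from B equal to that from A:
  Player 2's payoff to B: p·3 + (1−p)·(-3) = 6p - 3
  Player 2's payoff to A: p·(-5) + (1−p)·(-1) = -4p - 1
  6p - 3 = -4p - 1  ⇒  10p = 2  ⇒  p = 1/5.

p = 1/5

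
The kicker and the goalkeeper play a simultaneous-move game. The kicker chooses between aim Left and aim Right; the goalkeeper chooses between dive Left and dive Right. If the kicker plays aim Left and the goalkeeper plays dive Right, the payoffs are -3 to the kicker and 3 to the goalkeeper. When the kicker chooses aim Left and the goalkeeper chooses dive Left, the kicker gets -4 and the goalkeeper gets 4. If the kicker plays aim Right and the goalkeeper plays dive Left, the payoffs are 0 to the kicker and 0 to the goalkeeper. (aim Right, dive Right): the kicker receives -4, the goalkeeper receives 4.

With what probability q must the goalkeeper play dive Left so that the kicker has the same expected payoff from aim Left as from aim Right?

For the kicker to be willing to mix, the kicker must be indifferent between aim Left and aim Right, which pins down the goalkeeper's mix.
  the kicker's payoff to aim Left: q·(-4) + (1−q)·(-3) = -q - 3
  the kicker's payoff to aim Right: q·0 + (1−q)·(-4) = 4q - 4
  -q - 3 = 4q - 4  ⇒  -5q = -1  ⇒  q = 1/5.

q = 1/5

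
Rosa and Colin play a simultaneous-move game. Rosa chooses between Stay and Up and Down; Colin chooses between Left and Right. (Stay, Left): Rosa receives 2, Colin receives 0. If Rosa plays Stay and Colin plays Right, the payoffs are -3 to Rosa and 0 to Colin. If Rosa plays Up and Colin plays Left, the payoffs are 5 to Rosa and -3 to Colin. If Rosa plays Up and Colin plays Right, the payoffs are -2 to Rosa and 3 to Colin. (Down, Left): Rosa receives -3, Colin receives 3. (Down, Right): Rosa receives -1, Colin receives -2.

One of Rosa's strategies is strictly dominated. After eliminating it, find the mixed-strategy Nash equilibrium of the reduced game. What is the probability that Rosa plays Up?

Rosa's strategy Stay is strictly dominated by Up: 5 > 2 and -2 > -3. Eliminate Stay.
Set Colin's expected payoff from Left equal to that from Right:
  Colin's payoff from Left: p·(-3) + (1−p)·3 = -6p + 3
  Colin's payoff from Right: p·3 + (1−p)·(-2) = 5p - 2
  -6p + 3 = 5p - 2  ⇒  -11p = -5  ⇒  p = 5/11.

p = 5/11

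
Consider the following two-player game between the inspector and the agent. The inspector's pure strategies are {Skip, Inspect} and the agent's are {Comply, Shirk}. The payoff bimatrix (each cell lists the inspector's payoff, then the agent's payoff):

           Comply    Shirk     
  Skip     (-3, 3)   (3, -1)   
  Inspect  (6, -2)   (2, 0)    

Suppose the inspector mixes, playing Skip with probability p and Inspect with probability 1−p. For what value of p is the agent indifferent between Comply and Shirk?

p = 1/3

For the agent to be willing to mix, the agent must be indifferent between Comply and Shirk, which pins down the inspector's mix.
  the agent's expected payoff from Comply: p·3 + (1−p)·(-2) = 5p - 2
  the agent's expected payoff from Shirk: p·(-1) + (1−p)·0 = -p
  5p - 2 = -p  ⇒  6p = 2  ⇒  p = 1/3.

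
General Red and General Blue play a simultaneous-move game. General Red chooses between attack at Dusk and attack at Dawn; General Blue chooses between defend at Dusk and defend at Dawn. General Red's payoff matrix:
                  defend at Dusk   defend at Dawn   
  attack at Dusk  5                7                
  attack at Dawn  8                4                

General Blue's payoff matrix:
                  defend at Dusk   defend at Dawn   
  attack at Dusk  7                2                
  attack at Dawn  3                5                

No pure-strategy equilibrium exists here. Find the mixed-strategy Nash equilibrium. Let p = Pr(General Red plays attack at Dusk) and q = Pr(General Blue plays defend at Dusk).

p = 2/7, q = 1/2

In a mixed equilibrium General Blue is indifferent between defend at Dusk and defend at Dawn; this condition fixes p.
  General Blue's payoff to defend at Dusk: p·7 + (1−p)·3 = 4p + 3
  General Blue's payoff to defend at Dawn: p·2 + (1−p)·5 = -3p + 5
  4p + 3 = -3p + 5  ⇒  7p = 2  ⇒  p = 2/7.
General Red's indifference between attack at Dusk and attack at Dawn determines General Blue's mixing probability q:
  General Red's expected payoff from attack at Dusk: q·5 + (1−q)·7 = -2q + 7
  General Red's expected payoff from attack at Dawn: q·8 + (1−q)·4 = 4q + 4
  -2q + 7 = 4q + 4  ⇒  -6q = -3  ⇒  q = 1/2.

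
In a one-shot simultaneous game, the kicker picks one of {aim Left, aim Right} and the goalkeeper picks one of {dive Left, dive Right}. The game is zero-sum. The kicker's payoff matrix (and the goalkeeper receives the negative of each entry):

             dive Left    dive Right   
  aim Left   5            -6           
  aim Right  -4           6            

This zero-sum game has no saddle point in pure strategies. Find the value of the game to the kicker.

For the kicker to be willing to mix, the kicker must be indifferent between aim Left and aim Right, which pins down the goalkeeper's mix.
  the kicker's payoff to aim Left: q·5 + (1−q)·(-6) = 11q - 6
  the kicker's payoff to aim Right: q·(-4) + (1−q)·6 = -10q + 6
  11q - 6 = -10q + 6  ⇒  21q = 12  ⇒  q = 4/7.
The value is the kicker's expected payoff against this mix (using aim Left): (4/7)·5 + (3/7)·(-6) = 2/7.

v = 2/7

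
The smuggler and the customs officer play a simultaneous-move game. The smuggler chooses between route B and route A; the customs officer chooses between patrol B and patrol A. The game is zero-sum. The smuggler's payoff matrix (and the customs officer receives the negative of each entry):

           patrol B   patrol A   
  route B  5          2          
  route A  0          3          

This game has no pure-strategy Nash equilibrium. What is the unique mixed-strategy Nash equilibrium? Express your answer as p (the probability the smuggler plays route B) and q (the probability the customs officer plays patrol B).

p = 1/2, q = 1/6

The customs officer's indifference between patrol B and patrol A determines the smuggler's mixing probability p:
  the customs officer's payoff to patrol B: p·(-5) + (1−p)·0 = -5p
  the customs officer's payoff to patrol A: p·(-2) + (1−p)·(-3) = p - 3
  -5p = p - 3  ⇒  -6p = -3  ⇒  p = 1/2.
For the smuggler to be willing to mix, the smuggler must be indifferent between route B and route A, which pins down the customs officer's mix.
  the smuggler's payoff to route B: q·5 + (1−q)·2 = 3q + 2
  the smuggler's payoff to route A: q·0 + (1−q)·3 = -3q + 3
  3q + 2 = -3q + 3  ⇒  6q = 1  ⇒  q = 1/6.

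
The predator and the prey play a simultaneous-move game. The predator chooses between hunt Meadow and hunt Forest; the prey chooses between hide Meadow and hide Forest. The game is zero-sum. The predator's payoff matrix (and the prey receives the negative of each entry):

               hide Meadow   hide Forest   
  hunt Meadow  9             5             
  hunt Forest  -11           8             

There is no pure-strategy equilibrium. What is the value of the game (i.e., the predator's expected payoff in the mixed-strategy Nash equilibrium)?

In a mixed equilibrium the predator is indifferent between hunt Meadow and hunt Forest; this condition fixes q.
  the predator's payoff from hunt Meadow: q·9 + (1−q)·5 = 4q + 5
  the predator's payoff from hunt Forest: q·(-11) + (1−q)·8 = -19q + 8
  4q + 5 = -19q + 8  ⇒  23q = 3  ⇒  q = 3/23.
The value is the predator's expected payoff against this mix (using hunt Meadow): (3/23)·9 + (20/23)·5 = 127/23.

v = 127/23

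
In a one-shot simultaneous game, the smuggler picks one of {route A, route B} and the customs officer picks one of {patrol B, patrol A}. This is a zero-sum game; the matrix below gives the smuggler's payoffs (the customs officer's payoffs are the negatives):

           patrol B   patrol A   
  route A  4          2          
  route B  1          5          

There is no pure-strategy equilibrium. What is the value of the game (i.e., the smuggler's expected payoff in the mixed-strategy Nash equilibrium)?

v = 3

Set the smuggler's expected payoff from route A equal to that from route B:
  the smuggler's payoff to route A: q·4 + (1−q)·2 = 2q + 2
  the smuggler's payoff to route B: q·1 + (1−q)·5 = -4q + 5
  2q + 2 = -4q + 5  ⇒  6q = 3  ⇒  q = 1/2.
The value is the smuggler's expected payoff against this mix (using route A): (1/2)·4 + (1/2)·2 = 3.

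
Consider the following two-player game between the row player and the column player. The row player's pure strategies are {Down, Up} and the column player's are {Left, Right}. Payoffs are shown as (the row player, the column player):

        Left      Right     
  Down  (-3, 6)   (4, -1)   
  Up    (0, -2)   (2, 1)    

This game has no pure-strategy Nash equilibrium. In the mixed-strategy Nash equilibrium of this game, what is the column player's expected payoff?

2/5

For the column player to be willing to mix, the column player must be indifferent between Left and Right, which pins down the row player's mix.
  the column player's payoff from Left: p·6 + (1−p)·(-2) = 8p - 2
  the column player's payoff from Right: p·(-1) + (1−p)·1 = -2p + 1
  8p - 2 = -2p + 1  ⇒  10p = 3  ⇒  p = 3/10.
At equilibrium the column player is indifferent across columns, so the column player's payoff equals the payoff from Left: (3/10)·6 + (7/10)·(-2) = 2/5.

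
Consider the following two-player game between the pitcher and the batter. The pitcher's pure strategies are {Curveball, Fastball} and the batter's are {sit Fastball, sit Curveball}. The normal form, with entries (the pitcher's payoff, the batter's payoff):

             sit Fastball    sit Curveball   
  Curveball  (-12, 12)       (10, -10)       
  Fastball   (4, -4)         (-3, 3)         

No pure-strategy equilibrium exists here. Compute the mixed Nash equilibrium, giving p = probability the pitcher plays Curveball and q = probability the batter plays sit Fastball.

The batter's indifference between sit Fastball and sit Curveball determines the pitcher's mixing probability p:
  the batter's payoff to sit Fastball: p·12 + (1−p)·(-4) = 16p - 4
  the batter's payoff to sit Curveball: p·(-10) + (1−p)·3 = -13p + 3
  16p - 4 = -13p + 3  ⇒  29p = 7  ⇒  p = 7/29.
Set the pitcher's expected payoff from Curveball equal to that from Fastball:
  the pitcher's payoff to Curveball: q·(-12) + (1−q)·10 = -22q + 10
  the pitcher's payoff to Fastball: q·4 + (1−q)·(-3) = 7q - 3
  -22q + 10 = 7q - 3  ⇒  -29q = -13  ⇒  q = 13/29.

p = 7/29, q = 13/29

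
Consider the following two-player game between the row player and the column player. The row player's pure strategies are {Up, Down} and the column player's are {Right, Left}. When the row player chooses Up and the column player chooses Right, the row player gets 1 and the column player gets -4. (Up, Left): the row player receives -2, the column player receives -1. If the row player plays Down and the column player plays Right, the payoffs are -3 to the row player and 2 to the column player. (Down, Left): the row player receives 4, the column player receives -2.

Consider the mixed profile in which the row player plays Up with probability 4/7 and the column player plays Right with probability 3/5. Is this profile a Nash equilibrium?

Check the column player's indifference given the row player's mix p = 4/7:
  payoff from Right = -10/7; payoff from Left = -10/7 — equal.
Check the row player's indifference given the column player's mix q = 3/5:
  payoff from Up = -1/5; payoff from Down = -1/5 — equal.
Both players are indifferent, so neither can profitably deviate.

Yes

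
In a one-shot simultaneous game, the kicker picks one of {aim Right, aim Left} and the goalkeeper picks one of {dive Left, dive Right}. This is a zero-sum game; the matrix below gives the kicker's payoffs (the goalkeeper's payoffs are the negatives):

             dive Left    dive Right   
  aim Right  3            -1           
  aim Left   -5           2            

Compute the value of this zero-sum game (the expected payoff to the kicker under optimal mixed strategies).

In a mixed equilibrium the kicker is indifferent between aim Right and aim Left; this condition fixes q.
  the kicker's expected payoff from aim Right: q·3 + (1−q)·(-1) = 4q - 1
  the kicker's expected payoff from aim Left: q·(-5) + (1−q)·2 = -7q + 2
  4q - 1 = -7q + 2  ⇒  11q = 3  ⇒  q = 3/11.
The value is the kicker's expected payoff against this mix (using aim Right): (3/11)·3 + (8/11)·(-1) = 1/11.

v = 1/11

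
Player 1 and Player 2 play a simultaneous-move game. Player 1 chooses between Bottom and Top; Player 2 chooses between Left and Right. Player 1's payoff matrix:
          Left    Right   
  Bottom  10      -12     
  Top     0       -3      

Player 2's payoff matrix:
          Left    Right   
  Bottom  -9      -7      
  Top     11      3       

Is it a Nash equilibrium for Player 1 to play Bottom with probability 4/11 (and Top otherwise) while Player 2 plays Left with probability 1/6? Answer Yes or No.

No

Given Player 1's mix p = 4/11, Player 2's payoff from Left is 41/11 but from Right is -7/11. Player 2 strictly prefers Left, so Player 2 would not mix.
So the proposed profile is not a Nash equilibrium.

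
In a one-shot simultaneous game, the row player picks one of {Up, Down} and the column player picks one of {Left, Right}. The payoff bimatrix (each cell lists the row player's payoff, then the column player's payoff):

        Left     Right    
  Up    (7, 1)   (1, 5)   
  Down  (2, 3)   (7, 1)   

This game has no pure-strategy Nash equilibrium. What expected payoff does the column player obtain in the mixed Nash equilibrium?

7/3

The column player's indifference between Left and Right determines the row player's mixing probability p:
  the column player's expected payoff from Left: p·1 + (1−p)·3 = -2p + 3
  the column player's expected payoff from Right: p·5 + (1−p)·1 = 4p + 1
  -2p + 3 = 4p + 1  ⇒  -6p = -2  ⇒  p = 1/3.
At equilibrium the column player is indifferent across columns, so the column player's payoff equals the payoff from Left: (1/3)·1 + (2/3)·3 = 7/3.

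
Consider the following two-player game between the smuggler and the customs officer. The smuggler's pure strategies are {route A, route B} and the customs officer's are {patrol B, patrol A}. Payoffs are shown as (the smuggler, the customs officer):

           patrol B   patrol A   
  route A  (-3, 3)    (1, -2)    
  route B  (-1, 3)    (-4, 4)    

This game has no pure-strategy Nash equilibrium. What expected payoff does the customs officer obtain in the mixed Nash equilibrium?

The customs officer's indifference between patrol B and patrol A determines the smuggler's mixing probability p:
  the customs officer's payoff to patrol B: p·3 + (1−p)·3 = 3
  the customs officer's payoff to patrol A: p·(-2) + (1−p)·4 = -6p + 4
  3 = -6p + 4  ⇒  6p = 1  ⇒  p = 1/6.
At equilibrium the customs officer is indifferent across columns, so the customs officer's payoff equals the payoff from patrol B: (1/6)·3 + (5/6)·3 = 3.

3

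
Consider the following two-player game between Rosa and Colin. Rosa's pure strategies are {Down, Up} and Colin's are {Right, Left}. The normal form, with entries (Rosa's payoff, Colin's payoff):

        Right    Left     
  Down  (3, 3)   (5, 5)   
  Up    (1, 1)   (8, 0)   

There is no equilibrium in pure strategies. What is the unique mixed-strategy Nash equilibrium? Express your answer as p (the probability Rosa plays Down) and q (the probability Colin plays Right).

p = 1/3, q = 3/5

Rosa's mix must leave Colin indifferent between Right and Left.
  Colin's payoff to Right: p·3 + (1−p)·1 = 2p + 1
  Colin's payoff to Left: p·5 + (1−p)·0 = 5p
  2p + 1 = 5p  ⇒  -3p = -1  ⇒  p = 1/3.
Rosa's indifference between Down and Up determines Colin's mixing probability q:
  Rosa's payoff from Down: q·3 + (1−q)·5 = -2q + 5
  Rosa's payoff from Up: q·1 + (1−q)·8 = -7q + 8
  -2q + 5 = -7q + 8  ⇒  5q = 3  ⇒  q = 3/5.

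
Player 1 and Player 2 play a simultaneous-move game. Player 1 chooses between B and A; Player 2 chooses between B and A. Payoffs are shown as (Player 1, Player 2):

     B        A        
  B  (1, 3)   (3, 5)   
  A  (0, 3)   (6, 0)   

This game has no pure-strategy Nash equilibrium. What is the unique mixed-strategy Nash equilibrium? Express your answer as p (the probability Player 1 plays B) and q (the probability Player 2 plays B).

For Player 2 to be willing to mix, Player 2 must be indifferent between B and A, which pins down Player 1's mix.
  Player 2's payoff to B: p·3 + (1−p)·3 = 3
  Player 2's payoff to A: p·5 + (1−p)·0 = 5p
  3 = 5p  ⇒  -5p = -3  ⇒  p = 3/5.
Set Player 1's expected payoff from B equal to that from A:
  Player 1's payoff from B: q·1 + (1−q)·3 = -2q + 3
  Player 1's payoff from A: q·0 + (1−q)·6 = -6q + 6
  -2q + 3 = -6q + 6  ⇒  4q = 3  ⇒  q = 3/4.

p = 3/5, q = 3/4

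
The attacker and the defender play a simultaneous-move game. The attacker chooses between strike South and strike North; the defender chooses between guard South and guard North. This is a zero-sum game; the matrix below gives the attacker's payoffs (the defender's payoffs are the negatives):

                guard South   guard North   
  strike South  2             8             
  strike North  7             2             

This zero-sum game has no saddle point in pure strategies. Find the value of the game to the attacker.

v = 52/11

The attacker's indifference between strike South and strike North determines the defender's mixing probability q:
  the attacker's payoff from strike South: q·2 + (1−q)·8 = -6q + 8
  the attacker's payoff from strike North: q·7 + (1−q)·2 = 5q + 2
  -6q + 8 = 5q + 2  ⇒  -11q = -6  ⇒  q = 6/11.
The value is the attacker's expected payoff against this mix (using strike South): (6/11)·2 + (5/11)·8 = 52/11.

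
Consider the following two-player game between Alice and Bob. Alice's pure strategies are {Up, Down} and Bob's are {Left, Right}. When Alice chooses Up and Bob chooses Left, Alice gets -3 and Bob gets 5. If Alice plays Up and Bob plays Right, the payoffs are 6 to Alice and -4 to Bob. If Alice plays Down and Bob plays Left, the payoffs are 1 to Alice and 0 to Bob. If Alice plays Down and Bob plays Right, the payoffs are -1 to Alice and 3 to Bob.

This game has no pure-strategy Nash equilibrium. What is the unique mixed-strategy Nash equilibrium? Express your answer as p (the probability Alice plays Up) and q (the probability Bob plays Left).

Alice's mix must leave Bob indifferent between Left and Right.
  Bob's payoff from Left: p·5 + (1−p)·0 = 5p
  Bob's payoff from Right: p·(-4) + (1−p)·3 = -7p + 3
  5p = -7p + 3  ⇒  12p = 3  ⇒  p = 1/4.
Bob's mix must leave Alice indifferent between Up and Down.
  Alice's expected payoff from Up: q·(-3) + (1−q)·6 = -9q + 6
  Alice's expected payoff from Down: q·1 + (1−q)·(-1) = 2q - 1
  -9q + 6 = 2q - 1  ⇒  -11q = -7  ⇒  q = 7/11.

p = 1/4, q = 7/11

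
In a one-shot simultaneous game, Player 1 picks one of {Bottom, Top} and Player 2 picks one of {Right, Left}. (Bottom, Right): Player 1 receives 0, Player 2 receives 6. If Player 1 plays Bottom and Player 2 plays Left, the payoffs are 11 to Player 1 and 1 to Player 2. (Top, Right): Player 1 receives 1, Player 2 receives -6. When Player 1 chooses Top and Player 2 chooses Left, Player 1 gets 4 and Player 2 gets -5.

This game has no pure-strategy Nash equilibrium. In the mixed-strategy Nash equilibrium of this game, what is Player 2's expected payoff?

Set Player 2's expected payoff from Right equal to that from Left:
  Player 2's expected payoff from Right: p·6 + (1−p)·(-6) = 12p - 6
  Player 2's expected payoff from Left: p·1 + (1−p)·(-5) = 6p - 5
  12p - 6 = 6p - 5  ⇒  6p = 1  ⇒  p = 1/6.
At equilibrium Player 2 is indifferent across columns, so Player 2's payoff equals the payoff from Right: (1/6)·6 + (5/6)·(-6) = -4.

-4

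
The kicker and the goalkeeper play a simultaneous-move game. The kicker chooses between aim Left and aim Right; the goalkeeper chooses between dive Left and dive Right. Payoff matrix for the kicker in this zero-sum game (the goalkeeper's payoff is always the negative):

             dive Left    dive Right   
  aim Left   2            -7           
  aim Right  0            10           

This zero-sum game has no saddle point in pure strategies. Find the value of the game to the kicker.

Set the kicker's expected payoff from aim Left equal to that from aim Right:
  the kicker's payoff to aim Left: q·2 + (1−q)·(-7) = 9q - 7
  the kicker's payoff to aim Right: q·0 + (1−q)·10 = -10q + 10
  9q - 7 = -10q + 10  ⇒  19q = 17  ⇒  q = 17/19.
The value is the kicker's expected payoff against this mix (using aim Left): (17/19)·2 + (2/19)·(-7) = 20/19.

v = 20/19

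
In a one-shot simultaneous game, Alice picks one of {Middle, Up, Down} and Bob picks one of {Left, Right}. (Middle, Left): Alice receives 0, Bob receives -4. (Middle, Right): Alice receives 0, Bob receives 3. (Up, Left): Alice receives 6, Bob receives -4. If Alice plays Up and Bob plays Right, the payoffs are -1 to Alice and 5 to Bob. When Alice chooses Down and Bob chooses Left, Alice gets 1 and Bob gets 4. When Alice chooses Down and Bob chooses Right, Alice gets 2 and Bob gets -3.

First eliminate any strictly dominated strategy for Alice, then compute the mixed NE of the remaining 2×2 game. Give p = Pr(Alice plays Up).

Alice's strategy Middle is strictly dominated by Down: 1 > 0 and 2 > 0. Eliminate Middle.
Alice's mix must leave Bob indifferent between Left and Right.
  Bob's payoff to Left: p·(-4) + (1−p)·4 = -8p + 4
  Bob's payoff to Right: p·5 + (1−p)·(-3) = 8p - 3
  -8p + 4 = 8p - 3  ⇒  -16p = -7  ⇒  p = 7/16.

p = 7/16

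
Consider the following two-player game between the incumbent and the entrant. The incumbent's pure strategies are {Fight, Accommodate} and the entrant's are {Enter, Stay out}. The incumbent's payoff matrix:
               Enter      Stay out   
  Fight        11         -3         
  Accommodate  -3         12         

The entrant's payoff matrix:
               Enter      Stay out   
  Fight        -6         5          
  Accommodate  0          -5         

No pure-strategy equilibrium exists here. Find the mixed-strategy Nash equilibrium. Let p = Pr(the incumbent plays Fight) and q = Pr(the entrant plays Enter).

In a mixed equilibrium the entrant is indifferent between Enter and Stay out; this condition fixes p.
  the entrant's payoff from Enter: p·(-6) + (1−p)·0 = -6p
  the entrant's payoff from Stay out: p·5 + (1−p)·(-5) = 10p - 5
  -6p = 10p - 5  ⇒  -16p = -5  ⇒  p = 5/16.
In a mixed equilibrium the incumbent is indifferent between Fight and Accommodate; this condition fixes q.
  the incumbent's payoff from Fight: q·11 + (1−q)·(-3) = 14q - 3
  the incumbent's payoff from Accommodate: q·(-3) + (1−q)·12 = -15q + 12
  14q - 3 = -15q + 12  ⇒  29q = 15  ⇒  q = 15/29.

p = 5/16, q = 15/29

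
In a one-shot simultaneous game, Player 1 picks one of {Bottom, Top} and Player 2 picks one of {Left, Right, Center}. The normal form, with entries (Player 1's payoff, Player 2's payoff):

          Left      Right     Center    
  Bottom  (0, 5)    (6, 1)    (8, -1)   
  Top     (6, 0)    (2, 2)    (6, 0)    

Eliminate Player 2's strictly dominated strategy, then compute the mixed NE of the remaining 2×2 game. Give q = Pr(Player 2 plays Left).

q = 2/5

Player 2's strategy Center is strictly dominated by Right: 1 > -1 and 2 > 0. Eliminate Center.
For Player 1 to be willing to mix, Player 1 must be indifferent between Bottom and Top, which pins down Player 2's mix.
  Player 1's payoff from Bottom: q·0 + (1−q)·6 = -6q + 6
  Player 1's payoff from Top: q·6 + (1−q)·2 = 4q + 2
  -6q + 6 = 4q + 2  ⇒  -10q = -4  ⇒  q = 2/5.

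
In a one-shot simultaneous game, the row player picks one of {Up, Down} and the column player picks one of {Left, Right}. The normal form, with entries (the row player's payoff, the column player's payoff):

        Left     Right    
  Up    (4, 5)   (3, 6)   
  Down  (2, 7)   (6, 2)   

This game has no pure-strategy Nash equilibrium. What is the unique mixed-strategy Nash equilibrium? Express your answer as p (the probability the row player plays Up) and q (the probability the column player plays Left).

p = 5/6, q = 3/5

In a mixed equilibrium the column player is indifferent between Left and Right; this condition fixes p.
  the column player's payoff to Left: p·5 + (1−p)·7 = -2p + 7
  the column player's payoff to Right: p·6 + (1−p)·2 = 4p + 2
  -2p + 7 = 4p + 2  ⇒  -6p = -5  ⇒  p = 5/6.
For the row player to be willing to mix, the row player must be indifferent between Up and Down, which pins down the column player's mix.
  the row player's expected payoff from Up: q·4 + (1−q)·3 = q + 3
  the row player's expected payoff from Down: q·2 + (1−q)·6 = -4q + 6
  q + 3 = -4q + 6  ⇒  5q = 3  ⇒  q = 3/5.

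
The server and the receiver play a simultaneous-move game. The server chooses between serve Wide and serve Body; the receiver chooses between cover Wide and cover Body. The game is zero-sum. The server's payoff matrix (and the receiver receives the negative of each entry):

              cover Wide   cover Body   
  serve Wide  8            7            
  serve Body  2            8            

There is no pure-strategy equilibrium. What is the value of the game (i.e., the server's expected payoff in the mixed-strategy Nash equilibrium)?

v = 50/7

The receiver's mix must leave the server indifferent between serve Wide and serve Body.
  the server's expected payoff from serve Wide: q·8 + (1−q)·7 = q + 7
  the server's expected payoff from serve Body: q·2 + (1−q)·8 = -6q + 8
  q + 7 = -6q + 8  ⇒  7q = 1  ⇒  q = 1/7.
The value is the server's expected payoff against this mix (using serve Wide): (1/7)·8 + (6/7)·7 = 50/7.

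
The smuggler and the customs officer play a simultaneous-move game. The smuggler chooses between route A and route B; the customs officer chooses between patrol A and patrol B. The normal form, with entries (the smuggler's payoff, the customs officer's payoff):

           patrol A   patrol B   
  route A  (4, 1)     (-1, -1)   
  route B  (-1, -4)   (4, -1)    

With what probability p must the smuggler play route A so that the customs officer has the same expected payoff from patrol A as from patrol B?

In a mixed equilibrium the customs officer is indifferent between patrol A and patrol B; this condition fixes p.
  the customs officer's payoff from patrol A: p·1 + (1−p)·(-4) = 5p - 4
  the customs officer's payoff from patrol B: p·(-1) + (1−p)·(-1) = -1
  5p - 4 = -1  ⇒  5p = 3  ⇒  p = 3/5.

p = 3/5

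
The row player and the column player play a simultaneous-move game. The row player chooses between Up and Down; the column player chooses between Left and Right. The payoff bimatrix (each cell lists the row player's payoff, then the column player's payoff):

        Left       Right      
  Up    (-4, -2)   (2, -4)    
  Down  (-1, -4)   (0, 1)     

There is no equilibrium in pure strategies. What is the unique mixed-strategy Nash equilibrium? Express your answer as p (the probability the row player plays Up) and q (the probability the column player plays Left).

p = 5/7, q = 2/5

For the column player to be willing to mix, the column player must be indifferent between Left and Right, which pins down the row player's mix.
  the column player's payoff from Left: p·(-2) + (1−p)·(-4) = 2p - 4
  the column player's payoff from Right: p·(-4) + (1−p)·1 = -5p + 1
  2p - 4 = -5p + 1  ⇒  7p = 5  ⇒  p = 5/7.
The row player's indifference between Up and Down determines the column player's mixing probability q:
  the row player's payoff to Up: q·(-4) + (1−q)·2 = -6q + 2
  the row player's payoff to Down: q·(-1) + (1−q)·0 = -q
  -6q + 2 = -q  ⇒  -5q = -2  ⇒  q = 2/5.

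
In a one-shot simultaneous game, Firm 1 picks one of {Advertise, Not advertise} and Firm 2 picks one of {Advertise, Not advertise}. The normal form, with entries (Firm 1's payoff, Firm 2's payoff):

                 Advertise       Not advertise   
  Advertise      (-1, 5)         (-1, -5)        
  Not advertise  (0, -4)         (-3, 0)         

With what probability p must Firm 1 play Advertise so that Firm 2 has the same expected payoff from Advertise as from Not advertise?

p = 2/7

In a mixed equilibrium Firm 2 is indifferent between Advertise and Not advertise; this condition fixes p.
  Firm 2's expected payoff from Advertise: p·5 + (1−p)·(-4) = 9p - 4
  Firm 2's expected payoff from Not advertise: p·(-5) + (1−p)·0 = -5p
  9p - 4 = -5p  ⇒  14p = 4  ⇒  p = 2/7.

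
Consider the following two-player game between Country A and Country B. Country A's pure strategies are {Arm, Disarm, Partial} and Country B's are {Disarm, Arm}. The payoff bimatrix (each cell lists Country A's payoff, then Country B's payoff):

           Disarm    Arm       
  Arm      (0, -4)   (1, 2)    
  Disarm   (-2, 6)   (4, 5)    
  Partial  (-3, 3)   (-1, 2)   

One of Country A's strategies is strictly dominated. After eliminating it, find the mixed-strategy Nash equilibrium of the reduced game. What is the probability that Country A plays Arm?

p = 1/7

Country A's strategy Partial is strictly dominated by Arm: 0 > -3 and 1 > -1. Eliminate Partial.
In a mixed equilibrium Country B is indifferent between Disarm and Arm; this condition fixes p.
  Country B's payoff from Disarm: p·(-4) + (1−p)·6 = -10p + 6
  Country B's payoff from Arm: p·2 + (1−p)·5 = -3p + 5
  -10p + 6 = -3p + 5  ⇒  -7p = -1  ⇒  p = 1/7.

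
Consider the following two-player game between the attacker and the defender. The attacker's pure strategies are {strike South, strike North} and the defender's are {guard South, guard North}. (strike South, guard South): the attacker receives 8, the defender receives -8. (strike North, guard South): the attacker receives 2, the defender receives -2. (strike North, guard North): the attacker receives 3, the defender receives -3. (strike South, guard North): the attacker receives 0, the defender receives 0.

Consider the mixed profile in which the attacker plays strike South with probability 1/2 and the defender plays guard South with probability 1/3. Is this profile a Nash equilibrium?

No

Given the attacker's mix p = 1/2, the defender's payoff from guard South is -5 but from guard North is -3/2. The defender strictly prefers guard North, so the defender would not mix.
So the proposed profile is not a Nash equilibrium.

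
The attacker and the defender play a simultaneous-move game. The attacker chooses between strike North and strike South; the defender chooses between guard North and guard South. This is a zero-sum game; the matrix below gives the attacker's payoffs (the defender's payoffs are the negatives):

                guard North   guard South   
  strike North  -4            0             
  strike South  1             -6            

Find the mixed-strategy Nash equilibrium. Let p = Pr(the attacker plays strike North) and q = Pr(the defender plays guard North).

p = 7/11, q = 6/11

The defender's indifference between guard North and guard South determines the attacker's mixing probability p:
  the defender's payoff to guard North: p·4 + (1−p)·(-1) = 5p - 1
  the defender's payoff to guard South: p·0 + (1−p)·6 = -6p + 6
  5p - 1 = -6p + 6  ⇒  11p = 7  ⇒  p = 7/11.
In a mixed equilibrium the attacker is indifferent between strike North and strike South; this condition fixes q.
  the attacker's payoff to strike North: q·(-4) + (1−q)·0 = -4q
  the attacker's payoff to strike South: q·1 + (1−q)·(-6) = 7q - 6
  -4q = 7q - 6  ⇒  -11q = -6  ⇒  q = 6/11.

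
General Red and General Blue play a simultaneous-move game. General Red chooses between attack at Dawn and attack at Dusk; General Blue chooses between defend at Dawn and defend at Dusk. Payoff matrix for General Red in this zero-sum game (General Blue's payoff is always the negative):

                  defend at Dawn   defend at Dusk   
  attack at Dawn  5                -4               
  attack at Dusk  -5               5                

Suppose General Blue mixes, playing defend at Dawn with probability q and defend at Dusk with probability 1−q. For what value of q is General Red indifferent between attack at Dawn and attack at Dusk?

Set General Red's expected payoff from attack at Dawn equal to that from attack at Dusk:
  General Red's payoff from attack at Dawn: q·5 + (1−q)·(-4) = 9q - 4
  General Red's payoff from attack at Dusk: q·(-5) + (1−q)·5 = -10q + 5
  9q - 4 = -10q + 5  ⇒  19q = 9  ⇒  q = 9/19.

q = 9/19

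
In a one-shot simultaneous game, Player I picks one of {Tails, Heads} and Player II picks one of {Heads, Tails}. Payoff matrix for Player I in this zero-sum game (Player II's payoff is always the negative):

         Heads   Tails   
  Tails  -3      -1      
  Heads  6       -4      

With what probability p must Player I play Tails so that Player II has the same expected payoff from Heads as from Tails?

p = 5/6

Player I's mix must leave Player II indifferent between Heads and Tails.
  Player II's expected payoff from Heads: p·3 + (1−p)·(-6) = 9p - 6
  Player II's expected payoff from Tails: p·1 + (1−p)·4 = -3p + 4
  9p - 6 = -3p + 4  ⇒  12p = 10  ⇒  p = 5/6.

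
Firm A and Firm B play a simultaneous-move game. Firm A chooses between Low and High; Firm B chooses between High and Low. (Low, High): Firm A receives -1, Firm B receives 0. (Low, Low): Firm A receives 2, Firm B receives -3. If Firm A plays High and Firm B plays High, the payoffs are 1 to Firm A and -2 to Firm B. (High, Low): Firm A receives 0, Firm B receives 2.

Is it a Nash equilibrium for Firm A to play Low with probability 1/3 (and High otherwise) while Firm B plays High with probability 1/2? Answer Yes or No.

Given Firm A's mix p = 1/3, Firm B's payoff from High is -4/3 but from Low is 1/3. Firm B strictly prefers Low, so Firm B would not mix.
So the proposed profile is not a Nash equilibrium.

No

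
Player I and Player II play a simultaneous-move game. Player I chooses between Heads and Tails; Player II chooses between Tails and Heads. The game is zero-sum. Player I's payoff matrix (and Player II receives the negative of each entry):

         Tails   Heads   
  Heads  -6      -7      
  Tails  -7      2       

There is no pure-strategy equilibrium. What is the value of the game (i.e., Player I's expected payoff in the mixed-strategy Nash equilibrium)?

v = -61/10

Player I's indifference between Heads and Tails determines Player II's mixing probability q:
  Player I's expected payoff from Heads: q·(-6) + (1−q)·(-7) = q - 7
  Player I's expected payoff from Tails: q·(-7) + (1−q)·2 = -9q + 2
  q - 7 = -9q + 2  ⇒  10q = 9  ⇒  q = 9/10.
The value is Player I's expected payoff against this mix (using Heads): (9/10)·(-6) + (1/10)·(-7) = -61/10.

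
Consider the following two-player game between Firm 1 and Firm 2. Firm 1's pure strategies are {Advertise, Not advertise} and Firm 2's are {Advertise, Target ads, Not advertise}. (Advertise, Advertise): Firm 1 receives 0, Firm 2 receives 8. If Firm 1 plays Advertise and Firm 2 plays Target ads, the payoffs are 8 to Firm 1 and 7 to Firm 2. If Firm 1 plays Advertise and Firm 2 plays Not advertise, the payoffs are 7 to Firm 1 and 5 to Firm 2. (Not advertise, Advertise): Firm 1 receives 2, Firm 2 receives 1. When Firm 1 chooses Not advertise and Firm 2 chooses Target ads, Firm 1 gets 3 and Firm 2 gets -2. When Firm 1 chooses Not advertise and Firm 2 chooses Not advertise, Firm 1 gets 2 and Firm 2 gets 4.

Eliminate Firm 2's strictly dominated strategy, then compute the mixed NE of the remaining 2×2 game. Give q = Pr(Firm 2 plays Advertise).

q = 5/7

Firm 2's strategy Target ads is strictly dominated by Advertise: 8 > 7 and 1 > -2. Eliminate Target ads.
In a mixed equilibrium Firm 1 is indifferent between Advertise and Not advertise; this condition fixes q.
  Firm 1's payoff to Advertise: q·0 + (1−q)·7 = -7q + 7
  Firm 1's payoff to Not advertise: q·2 + (1−q)·2 = 2
  -7q + 7 = 2  ⇒  -7q = -5  ⇒  q = 5/7.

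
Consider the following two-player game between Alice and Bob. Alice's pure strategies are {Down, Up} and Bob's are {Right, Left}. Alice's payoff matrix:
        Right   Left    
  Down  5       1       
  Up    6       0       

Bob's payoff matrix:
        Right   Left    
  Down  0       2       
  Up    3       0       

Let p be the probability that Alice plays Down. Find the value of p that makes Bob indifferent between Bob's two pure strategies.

p = 3/5

For Bob to be willing to mix, Bob must be indifferent between Right and Left, which pins down Alice's mix.
  Bob's payoff to Right: p·0 + (1−p)·3 = -3p + 3
  Bob's payoff to Left: p·2 + (1−p)·0 = 2p
  -3p + 3 = 2p  ⇒  -5p = -3  ⇒  p = 3/5.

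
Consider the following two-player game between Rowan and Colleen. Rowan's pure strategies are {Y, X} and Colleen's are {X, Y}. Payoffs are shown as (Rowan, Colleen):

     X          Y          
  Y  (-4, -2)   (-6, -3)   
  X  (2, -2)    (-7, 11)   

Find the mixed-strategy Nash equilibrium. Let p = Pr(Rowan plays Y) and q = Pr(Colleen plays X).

p = 13/14, q = 1/7

Rowan's mix must leave Colleen indifferent between X and Y.
  Colleen's expected payoff from X: p·(-2) + (1−p)·(-2) = -2
  Colleen's expected payoff from Y: p·(-3) + (1−p)·11 = -14p + 11
  -2 = -14p + 11  ⇒  14p = 13  ⇒  p = 13/14.
Set Rowan's expected payoff from Y equal to that from X:
  Rowan's payoff from Y: q·(-4) + (1−q)·(-6) = 2q - 6
  Rowan's payoff from X: q·2 + (1−q)·(-7) = 9q - 7
  2q - 6 = 9q - 7  ⇒  -7q = -1  ⇒  q = 1/7.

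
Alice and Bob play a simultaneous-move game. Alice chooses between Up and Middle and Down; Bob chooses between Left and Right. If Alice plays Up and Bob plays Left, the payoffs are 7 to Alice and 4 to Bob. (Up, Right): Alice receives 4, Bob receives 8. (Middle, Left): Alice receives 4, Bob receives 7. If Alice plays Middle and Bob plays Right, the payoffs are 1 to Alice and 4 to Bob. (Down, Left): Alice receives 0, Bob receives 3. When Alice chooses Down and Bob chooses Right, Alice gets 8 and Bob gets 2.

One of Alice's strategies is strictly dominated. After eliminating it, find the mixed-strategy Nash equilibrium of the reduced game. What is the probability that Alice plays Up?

p = 1/5

Alice's strategy Middle is strictly dominated by Up: 7 > 4 and 4 > 1. Eliminate Middle.
In a mixed equilibrium Bob is indifferent between Left and Right; this condition fixes p.
  Bob's payoff from Left: p·4 + (1−p)·3 = p + 3
  Bob's payoff from Right: p·8 + (1−p)·2 = 6p + 2
  p + 3 = 6p + 2  ⇒  -5p = -1  ⇒  p = 1/5.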